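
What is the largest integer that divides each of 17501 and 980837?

11

Euclid: 980837 = 56·17501 + 781; 17501 = 22·781 + 319; 781 = 2·319 + 143; 319 = 2·143 + 33; 143 = 4·33 + 11; 33 = 3·11 + 0. Last nonzero remainder: 11.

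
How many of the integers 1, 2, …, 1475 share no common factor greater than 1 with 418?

636

418 = 2·11·19. Inclusion–exclusion on these primes:
1475 − ⌊1475/2⌋ − ⌊1475/11⌋ − ⌊1475/19⌋ + ⌊1475/22⌋ + ⌊1475/38⌋ + ⌊1475/209⌋ − ⌊1475/418⌋ = 636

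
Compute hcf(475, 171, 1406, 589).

475 = 5² · 19; 171 = 3² · 19; 1406 = 2 · 19 · 37; 589 = 19 · 31
gcd takes min exponent of each prime: 19 = 19

19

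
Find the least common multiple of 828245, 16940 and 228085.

828245 = 5 · 11² · 37²; 16940 = 2² · 5 · 7 · 11²; 228085 = 5 · 11² · 13 · 29
lcm takes max exponent of each prime: 2² · 5 · 7 · 11² · 13 · 29 · 37² = 8742954220

8742954220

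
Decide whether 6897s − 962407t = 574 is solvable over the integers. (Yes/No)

No

By Bézout, 6897s − 962407t = 574 has integer solutions iff gcd(6897, 962407) | 574.
Euclid: 962407 = 139·6897 + 3724; 6897 = 1·3724 + 3173; 3724 = 1·3173 + 551; 3173 = 5·551 + 418; 551 = 1·418 + 133; 418 = 3·133 + 19; 133 = 7·19 + 0. gcd = 19; 574 mod 19 = 4. No.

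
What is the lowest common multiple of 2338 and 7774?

9087806

2338 = 2 · 7 · 167; 7774 = 2 · 13² · 23
max exponents: 2 · 7 · 13² · 23 · 167 = 9087806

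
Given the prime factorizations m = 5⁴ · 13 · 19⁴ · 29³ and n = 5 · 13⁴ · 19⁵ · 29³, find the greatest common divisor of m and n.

min exponent per shared prime: 5 · 13 · 19⁴ · 29³ = 206595926485

206595926485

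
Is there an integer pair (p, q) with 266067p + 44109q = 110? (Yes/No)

gcd(266067, 44109): 266067 = 6·44109 + 1413; 44109 = 31·1413 + 306; 1413 = 4·306 + 189; 306 = 1·189 + 117; 189 = 1·117 + 72; 117 = 1·72 + 45; 72 = 1·45 + 27; 45 = 1·27 + 18; 27 = 1·18 + 9; 18 = 2·9 + 0 → 9
9 does not divide 110, so a solution does not exist.

No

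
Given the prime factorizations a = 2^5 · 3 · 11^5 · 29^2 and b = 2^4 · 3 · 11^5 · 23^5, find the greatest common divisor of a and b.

min exponent per shared prime: 2^4 · 3 · 11^5 = 7730448

7730448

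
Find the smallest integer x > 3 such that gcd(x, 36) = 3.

15

gcd(x, 36) = 3 forces 3 | x; write x = 3s. Then gcd(3s, 3·12) = 3·gcd(s, 12), so need gcd(s, 12) = 1.
3s > 3 gives s ≥ 2. The least s ≥ 2 coprime to 12 is 5, so x = 3·5 = 15.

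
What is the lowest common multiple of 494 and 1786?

494 = 2 · 13 · 19; 1786 = 2 · 19 · 47
max exponents: 2 · 13 · 19 · 47 = 23218

23218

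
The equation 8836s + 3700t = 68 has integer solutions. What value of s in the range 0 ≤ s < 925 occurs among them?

688

gcd(8836, 3700) = 4 (Euclid: 8836 = 2·3700 + 1436; 3700 = 2·1436 + 828; 1436 = 1·828 + 608; 828 = 1·608 + 220; 608 = 2·220 + 168; 220 = 1·168 + 52; 168 = 3·52 + 12; 52 = 4·12 + 4; 12 = 3·4 + 0), and 4 | 68.
Extended Euclid: 8836·(-286) + 3700·(683) = 4. Scale by 17: s₀ = -4862.
General solution s = s₀ + 925k; reducing mod 925 gives s = 688 (and t = -1643).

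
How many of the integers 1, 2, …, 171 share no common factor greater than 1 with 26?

79

Prime factors of 26: 2, 13. Count integers ≤ 171 divisible by none of them.
By inclusion–exclusion: 171 − ⌊171/2⌋ − ⌊171/13⌋ + ⌊171/26⌋ = 79.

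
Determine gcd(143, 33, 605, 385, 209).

11

gcd(143, 33): 143 = 4·33 + 11; 33 = 3·11 + 0 → 11
gcd(11, 605): 605 = 55·11 + 0 → 11
gcd(11, 385): 385 = 35·11 + 0 → 11
gcd(11, 209): 209 = 19·11 + 0 → 11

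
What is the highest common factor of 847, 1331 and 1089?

121

gcd(847, 1331): 1331 = 1·847 + 484; 847 = 1·484 + 363; 484 = 1·363 + 121; 363 = 3·121 + 0 → 121
gcd(121, 1089): 1089 = 9·121 + 0 → 121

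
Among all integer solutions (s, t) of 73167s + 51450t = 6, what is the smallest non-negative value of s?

Euclid: 73167 = 1·51450 + 21717; 51450 = 2·21717 + 8016; 21717 = 2·8016 + 5685; 8016 = 1·5685 + 2331; 5685 = 2·2331 + 1023; 2331 = 2·1023 + 285; 1023 = 3·285 + 168; 285 = 1·168 + 117; 168 = 1·117 + 51; 117 = 2·51 + 15; 51 = 3·15 + 6; 15 = 2·6 + 3; 6 = 2·3 + 0 → gcd = 3; 6 = 3·2.
Back-substitution yields 73167·(-7041) + 51450·(10013) = 3, so one solution is s = -7041·2 = -14082, t = 10013·2 = 20026.
Solutions in s differ by 51450/3 = 17150; the one in [0, 17150) is -14082 mod 17150 = 3068.

3068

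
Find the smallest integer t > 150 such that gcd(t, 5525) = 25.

175

5525 = 25·221. Any t with gcd(t, 5525) = 25 is a multiple of 25, say 25s, with s coprime to 221.
Need s > 150/25, so s ≥ 7. First s ≥ 7 with gcd(s, 221) = 1 is s = 7. Thus t = 25·7 = 175.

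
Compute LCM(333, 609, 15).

337995

333 = 3² · 37; 609 = 3 · 7 · 29; 15 = 3 · 5
lcm takes max exponent of each prime: 3² · 5 · 7 · 29 · 37 = 337995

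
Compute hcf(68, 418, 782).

2

gcd(68, 418): 418 = 6·68 + 10; 68 = 6·10 + 8; 10 = 1·8 + 2; 8 = 4·2 + 0 → 2
gcd(2, 782): 782 = 391·2 + 0 → 2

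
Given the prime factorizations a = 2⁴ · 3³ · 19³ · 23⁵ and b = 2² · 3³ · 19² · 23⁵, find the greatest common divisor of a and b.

min exponent per shared prime: 2² · 3³ · 19² · 23⁵ = 250940140884

250940140884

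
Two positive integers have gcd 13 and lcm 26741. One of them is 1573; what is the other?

a·b = gcd·lcm = 13·26741 = 347633, so b = 347633/1573 = 221.

221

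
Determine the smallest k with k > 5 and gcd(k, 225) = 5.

10

Multiples of 5 above 5: 5·2, 5·3, … . Need the cofactor coprime to 225/5 = 45.
Checking s = 2, 3, … the first with gcd(s, 45) = 1 is s = 2, giving 10.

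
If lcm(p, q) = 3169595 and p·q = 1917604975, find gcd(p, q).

From gcd × lcm = pq: gcd = 1917604975 / 3169595 = 605.

605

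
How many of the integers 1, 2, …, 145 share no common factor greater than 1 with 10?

Prime factors of 10: 2, 5. Count integers ≤ 145 divisible by none of them.
By inclusion–exclusion: 145 − ⌊145/2⌋ − ⌊145/5⌋ + ⌊145/10⌋ = 58.

58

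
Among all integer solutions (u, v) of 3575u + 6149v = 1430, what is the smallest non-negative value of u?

9

gcd(3575, 6149) = 143 (Euclid: 6149 = 1·3575 + 2574; 3575 = 1·2574 + 1001; 2574 = 2·1001 + 572; 1001 = 1·572 + 429; 572 = 1·429 + 143; 429 = 3·143 + 0), and 143 | 1430.
Extended Euclid: 3575·(-12) + 6149·(7) = 143. Scale by 10: u₀ = -120.
General solution u = u₀ + 43t; reducing mod 43 gives u = 9 (and v = -5).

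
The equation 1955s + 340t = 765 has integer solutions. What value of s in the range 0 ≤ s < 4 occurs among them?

Reduce mod 340: 1955s ≡ 765 (mod 340). With g = gcd(1955, 340) = 85 dividing 765, divide through: 23s ≡ 9 (mod 4).
Since gcd(23, 4) = 1, s ≡ 9·(23)⁻¹ ≡ 3 (mod 4). Smallest non-negative: 3.

3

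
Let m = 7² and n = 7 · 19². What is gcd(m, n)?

min exponent per shared prime: 7 = 7

7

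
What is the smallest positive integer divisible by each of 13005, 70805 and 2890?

1274490

13005 = 3² · 5 · 17²; 70805 = 5 · 7² · 17²; 2890 = 2 · 5 · 17²
lcm takes max exponent of each prime: 2 · 3² · 5 · 7² · 17² = 1274490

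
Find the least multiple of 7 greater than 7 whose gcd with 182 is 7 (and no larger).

gcd(a, 182) = 7 forces 7 | a; write a = 7s. Then gcd(7s, 7·26) = 7·gcd(s, 26), so need gcd(s, 26) = 1.
7s > 7 gives s ≥ 2. The least s ≥ 2 coprime to 26 is 3, so a = 7·3 = 21.

21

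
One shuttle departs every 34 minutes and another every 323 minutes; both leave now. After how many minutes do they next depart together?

34 = 2 · 17; 323 = 17 · 19
max exponents: 2 · 17 · 19 = 646

646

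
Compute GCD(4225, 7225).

Euclid: 7225 = 1·4225 + 3000; 4225 = 1·3000 + 1225; 3000 = 2·1225 + 550; 1225 = 2·550 + 125; 550 = 4·125 + 50; 125 = 2·50 + 25; 50 = 2·25 + 0. Last nonzero remainder: 25.

25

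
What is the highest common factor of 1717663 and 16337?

Euclid: 1717663 = 105·16337 + 2278; 16337 = 7·2278 + 391; 2278 = 5·391 + 323; 391 = 1·323 + 68; 323 = 4·68 + 51; 68 = 1·51 + 17; 51 = 3·17 + 0. Last nonzero remainder: 17.

17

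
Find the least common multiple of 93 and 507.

15717

93 = 3 · 31; 507 = 3 · 13²
max exponents: 3 · 13² · 31 = 15717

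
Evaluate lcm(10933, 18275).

10933 = 13 · 29²; 18275 = 5² · 17 · 43
max exponents: 5² · 13 · 17 · 29² · 43 = 199800575

199800575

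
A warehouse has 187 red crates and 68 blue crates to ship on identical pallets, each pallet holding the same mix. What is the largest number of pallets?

Euclid: 187 = 2·68 + 51; 68 = 1·51 + 17; 51 = 3·17 + 0. Last nonzero remainder: 17.

17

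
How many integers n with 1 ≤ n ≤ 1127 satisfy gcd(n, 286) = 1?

Prime factors of 286: 2, 11, 13. Count integers ≤ 1127 divisible by none of them.
By inclusion–exclusion: 1127 − ⌊1127/2⌋ − ⌊1127/11⌋ − ⌊1127/13⌋ + ⌊1127/22⌋ + ⌊1127/26⌋ + ⌊1127/143⌋ − ⌊1127/286⌋ = 474.

474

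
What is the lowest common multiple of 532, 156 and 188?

975156

532 = 2² · 7 · 19; 156 = 2² · 3 · 13; 188 = 2² · 47
lcm takes max exponent of each prime: 2² · 3 · 7 · 13 · 19 · 47 = 975156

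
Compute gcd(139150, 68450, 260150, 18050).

50

gcd(139150, 68450): 139150 = 2·68450 + 2250; 68450 = 30·2250 + 950; 2250 = 2·950 + 350; 950 = 2·350 + 250; 350 = 1·250 + 100; 250 = 2·100 + 50; 100 = 2·50 + 0 → 50
gcd(50, 260150): 260150 = 5203·50 + 0 → 50
gcd(50, 18050): 18050 = 361·50 + 0 → 50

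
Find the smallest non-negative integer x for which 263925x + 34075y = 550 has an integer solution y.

51

gcd(263925, 34075) = 25 (Euclid: 263925 = 7·34075 + 25400; 34075 = 1·25400 + 8675; 25400 = 2·8675 + 8050; 8675 = 1·8050 + 625; 8050 = 12·625 + 550; 625 = 1·550 + 75; 550 = 7·75 + 25; 75 = 3·25 + 0), and 25 | 550.
Extended Euclid: 263925·(436) + 34075·(-3377) = 25. Scale by 22: x₀ = 9592.
General solution x = x₀ + 1363t; reducing mod 1363 gives x = 51 (and y = -395).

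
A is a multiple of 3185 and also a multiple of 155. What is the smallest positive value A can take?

98735

3185 = 5 · 7² · 13; 155 = 5 · 31
max exponents: 5 · 7² · 13 · 31 = 98735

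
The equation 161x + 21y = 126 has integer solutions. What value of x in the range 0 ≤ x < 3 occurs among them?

0

Euclid: 161 = 7·21 + 14; 21 = 1·14 + 7; 14 = 2·7 + 0 → gcd = 7; 126 = 7·18.
Back-substitution yields 161·(-1) + 21·(8) = 7, so one solution is x = -1·18 = -18, y = 8·18 = 144.
Solutions in x differ by 21/7 = 3; the one in [0, 3) is -18 mod 3 = 0.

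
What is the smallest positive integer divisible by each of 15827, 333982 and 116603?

lcm(15827, 333982) = 15827·333982/gcd = 5285933114/323 = 16365118
lcm(16365118, 116603) = 16365118·116603/gcd = 1908221854154/323 = 5907807598

5907807598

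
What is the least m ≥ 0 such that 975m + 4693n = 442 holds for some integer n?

270

Reduce mod 4693: 975m ≡ 442 (mod 4693). With g = gcd(975, 4693) = 13 dividing 442, divide through: 75m ≡ 34 (mod 361).
Since gcd(75, 361) = 1, m ≡ 34·(75)⁻¹ ≡ 270 (mod 361). Smallest non-negative: 270.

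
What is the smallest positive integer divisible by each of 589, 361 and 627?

369303

lcm(589, 361) = 589·361/gcd = 212629/19 = 11191
lcm(11191, 627) = 11191·627/gcd = 7016757/19 = 369303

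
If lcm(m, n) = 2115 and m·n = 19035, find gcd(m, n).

From gcd × lcm = mn: gcd = 19035 / 2115 = 9.

9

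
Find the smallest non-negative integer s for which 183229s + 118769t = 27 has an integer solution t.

51364

Euclid: 183229 = 1·118769 + 64460; 118769 = 1·64460 + 54309; 64460 = 1·54309 + 10151; 54309 = 5·10151 + 3554; 10151 = 2·3554 + 3043; 3554 = 1·3043 + 511; 3043 = 5·511 + 488; 511 = 1·488 + 23; 488 = 21·23 + 5; 23 = 4·5 + 3; 5 = 1·3 + 2; 3 = 1·2 + 1; 2 = 2·1 + 0 → gcd = 1; 27 = 1·27.
Back-substitution yields 183229·(-46485) + 118769·(71714) = 1, so one solution is s = -46485·27 = -1255095, t = 71714·27 = 1936278.
Solutions in s differ by 118769/1 = 118769; the one in [0, 118769) is -1255095 mod 118769 = 51364.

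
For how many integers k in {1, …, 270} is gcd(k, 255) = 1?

255 = 3·5·17. Inclusion–exclusion on these primes:
270 − ⌊270/3⌋ − ⌊270/5⌋ − ⌊270/17⌋ + ⌊270/15⌋ + ⌊270/51⌋ + ⌊270/85⌋ − ⌊270/255⌋ = 136

136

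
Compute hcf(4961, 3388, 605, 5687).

121

4961 = 11² · 41; 3388 = 2² · 7 · 11²; 605 = 5 · 11²; 5687 = 11² · 47
gcd takes min exponent of each prime: 11² = 121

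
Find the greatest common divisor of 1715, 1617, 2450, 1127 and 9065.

49

1715 = 5 · 7³; 1617 = 3 · 7² · 11; 2450 = 2 · 5² · 7²; 1127 = 7² · 23; 9065 = 5 · 7² · 37
gcd takes min exponent of each prime: 7² = 49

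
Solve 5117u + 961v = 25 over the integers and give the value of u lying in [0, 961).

Reduce mod 961: 5117u ≡ 25 (mod 961). With g = gcd(5117, 961) = 1 dividing 25, divide through: 5117u ≡ 25 (mod 961).
Since gcd(5117, 961) = 1, u ≡ 25·(5117)⁻¹ ≡ 958 (mod 961). Smallest non-negative: 958.

958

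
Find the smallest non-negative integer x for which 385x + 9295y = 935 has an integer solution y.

99

Euclid: 9295 = 24·385 + 55; 385 = 7·55 + 0 → gcd = 55; 935 = 55·17.
Back-substitution yields 385·(-24) + 9295·(1) = 55, so one solution is x = -24·17 = -408, y = 1·17 = 17.
Solutions in x differ by 9295/55 = 169; the one in [0, 169) is -408 mod 169 = 99.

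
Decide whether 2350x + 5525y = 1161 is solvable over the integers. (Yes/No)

gcd(2350, 5525): 5525 = 2·2350 + 825; 2350 = 2·825 + 700; 825 = 1·700 + 125; 700 = 5·125 + 75; 125 = 1·75 + 50; 75 = 1·50 + 25; 50 = 2·25 + 0 → 25
25 does not divide 1161, so a solution does not exist.

No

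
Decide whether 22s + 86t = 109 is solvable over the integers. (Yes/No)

No

By Bézout, 22s + 86t = 109 has integer solutions iff gcd(22, 86) | 109.
Euclid: 86 = 3·22 + 20; 22 = 1·20 + 2; 20 = 10·2 + 0. gcd = 2; 109 mod 2 = 1. No.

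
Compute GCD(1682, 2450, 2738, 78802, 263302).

2

gcd(1682, 2450): 2450 = 1·1682 + 768; 1682 = 2·768 + 146; 768 = 5·146 + 38; 146 = 3·38 + 32; 38 = 1·32 + 6; 32 = 5·6 + 2; 6 = 3·2 + 0 → 2
gcd(2, 2738): 2738 = 1369·2 + 0 → 2
gcd(2, 78802): 78802 = 39401·2 + 0 → 2
gcd(2, 263302): 263302 = 131651·2 + 0 → 2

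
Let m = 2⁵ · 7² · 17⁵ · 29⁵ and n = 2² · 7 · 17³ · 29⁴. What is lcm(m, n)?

45664704825566624

max exponent per prime: 2⁵ · 7² · 17⁵ · 29⁵ = 45664704825566624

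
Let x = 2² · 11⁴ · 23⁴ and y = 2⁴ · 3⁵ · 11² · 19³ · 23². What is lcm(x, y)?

109261999488475152

max exponent per prime: 2⁴ · 3⁵ · 11⁴ · 19³ · 23⁴ = 109261999488475152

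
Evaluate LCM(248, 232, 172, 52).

4020328

248 = 2³ · 31; 232 = 2³ · 29; 172 = 2² · 43; 52 = 2² · 13
lcm takes max exponent of each prime: 2³ · 13 · 29 · 31 · 43 = 4020328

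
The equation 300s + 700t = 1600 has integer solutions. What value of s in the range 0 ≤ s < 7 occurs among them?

3

Euclid: 700 = 2·300 + 100; 300 = 3·100 + 0 → gcd = 100; 1600 = 100·16.
Back-substitution yields 300·(-2) + 700·(1) = 100, so one solution is s = -2·16 = -32, t = 1·16 = 16.
Solutions in s differ by 700/100 = 7; the one in [0, 7) is -32 mod 7 = 3.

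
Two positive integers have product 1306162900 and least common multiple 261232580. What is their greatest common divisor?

5

gcd·lcm = product, so gcd = 1306162900/261232580 = 5.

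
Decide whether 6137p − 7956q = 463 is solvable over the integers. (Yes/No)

gcd(6137, 7956): 7956 = 1·6137 + 1819; 6137 = 3·1819 + 680; 1819 = 2·680 + 459; 680 = 1·459 + 221; 459 = 2·221 + 17; 221 = 13·17 + 0 → 17
17 does not divide 463, so a solution does not exist.

No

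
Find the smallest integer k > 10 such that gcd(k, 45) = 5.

20

gcd(k, 45) = 5 forces 5 | k; write k = 5s. Then gcd(5s, 5·9) = 5·gcd(s, 9), so need gcd(s, 9) = 1.
5s > 10 gives s ≥ 3. The least s ≥ 3 coprime to 9 is 4, so k = 5·4 = 20.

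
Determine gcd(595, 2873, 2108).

17

595 = 5 · 7 · 17; 2873 = 13² · 17; 2108 = 2² · 17 · 31
gcd takes min exponent of each prime: 17 = 17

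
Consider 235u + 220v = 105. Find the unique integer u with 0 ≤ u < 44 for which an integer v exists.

gcd(235, 220) = 5 (Euclid: 235 = 1·220 + 15; 220 = 14·15 + 10; 15 = 1·10 + 5; 10 = 2·5 + 0), and 5 | 105.
Extended Euclid: 235·(15) + 220·(-16) = 5. Scale by 21: u₀ = 315.
General solution u = u₀ + 44t; reducing mod 44 gives u = 7 (and v = -7).

7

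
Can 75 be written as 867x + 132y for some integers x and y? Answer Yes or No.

Yes

gcd(867, 132): 867 = 6·132 + 75; 132 = 1·75 + 57; 75 = 1·57 + 18; 57 = 3·18 + 3; 18 = 6·3 + 0 → 3
3 divides 75, so a solution exists.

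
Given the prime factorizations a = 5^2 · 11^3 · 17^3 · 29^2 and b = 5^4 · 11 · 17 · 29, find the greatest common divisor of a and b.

135575

min exponent per shared prime: 5^2 · 11 · 17 · 29 = 135575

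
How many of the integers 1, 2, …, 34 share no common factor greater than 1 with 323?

31

323 = 17·19. Inclusion–exclusion on these primes:
34 − ⌊34/17⌋ − ⌊34/19⌋ + ⌊34/323⌋ = 31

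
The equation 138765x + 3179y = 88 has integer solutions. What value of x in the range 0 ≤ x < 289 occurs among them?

Euclid: 138765 = 43·3179 + 2068; 3179 = 1·2068 + 1111; 2068 = 1·1111 + 957; 1111 = 1·957 + 154; 957 = 6·154 + 33; 154 = 4·33 + 22; 33 = 1·22 + 11; 22 = 2·11 + 0 → gcd = 11; 88 = 11·8.
Back-substitution yields 138765·(103) + 3179·(-4496) = 11, so one solution is x = 103·8 = 824, y = -4496·8 = -35968.
Solutions in x differ by 3179/11 = 289; the one in [0, 289) is 824 mod 289 = 246.

246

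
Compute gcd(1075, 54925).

25

1075 = 5² · 43
54925 = 5² · 13³
Common: 5² = 25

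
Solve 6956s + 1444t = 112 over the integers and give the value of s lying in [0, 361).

284

Reduce mod 1444: 6956s ≡ 112 (mod 1444). With g = gcd(6956, 1444) = 4 dividing 112, divide through: 1739s ≡ 28 (mod 361).
Since gcd(1739, 361) = 1, s ≡ 28·(1739)⁻¹ ≡ 284 (mod 361). Smallest non-negative: 284.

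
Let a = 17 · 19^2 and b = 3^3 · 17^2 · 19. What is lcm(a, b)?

max exponent per prime: 3^3 · 17^2 · 19^2 = 2816883

2816883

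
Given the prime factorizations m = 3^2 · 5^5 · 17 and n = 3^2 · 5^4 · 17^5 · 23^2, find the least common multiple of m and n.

max exponent per prime: 3^2 · 5^5 · 17^5 · 23^2 = 21124809928125

21124809928125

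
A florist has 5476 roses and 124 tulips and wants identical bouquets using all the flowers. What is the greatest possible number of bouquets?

4

Euclid: 5476 = 44·124 + 20; 124 = 6·20 + 4; 20 = 5·4 + 0. Last nonzero remainder: 4.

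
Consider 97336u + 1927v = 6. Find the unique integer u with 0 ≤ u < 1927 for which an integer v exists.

gcd(97336, 1927) = 1 (Euclid: 97336 = 50·1927 + 986; 1927 = 1·986 + 941; 986 = 1·941 + 45; 941 = 20·45 + 41; 45 = 1·41 + 4; 41 = 10·4 + 1; 4 = 4·1 + 0), and 1 | 6.
Extended Euclid: 97336·(-471) + 1927·(23791) = 1. Scale by 6: u₀ = -2826.
General solution u = u₀ + 1927t; reducing mod 1927 gives u = 1028 (and v = -51926).

1028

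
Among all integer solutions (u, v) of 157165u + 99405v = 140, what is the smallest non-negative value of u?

3917

Reduce mod 99405: 157165u ≡ 140 (mod 99405). With g = gcd(157165, 99405) = 5 dividing 140, divide through: 31433u ≡ 28 (mod 19881).
Since gcd(31433, 19881) = 1, u ≡ 28·(31433)⁻¹ ≡ 3917 (mod 19881). Smallest non-negative: 3917.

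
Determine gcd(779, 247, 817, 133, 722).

gcd(779, 247): 779 = 3·247 + 38; 247 = 6·38 + 19; 38 = 2·19 + 0 → 19
gcd(19, 817): 817 = 43·19 + 0 → 19
gcd(19, 133): 133 = 7·19 + 0 → 19
gcd(19, 722): 722 = 38·19 + 0 → 19

19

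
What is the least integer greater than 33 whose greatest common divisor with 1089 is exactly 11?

1089 = 11·99. Any x with gcd(x, 1089) = 11 is a multiple of 11, say 11s, with s coprime to 99.
Need s > 33/11, so s ≥ 4. First s ≥ 4 with gcd(s, 99) = 1 is s = 4. Thus x = 11·4 = 44.

44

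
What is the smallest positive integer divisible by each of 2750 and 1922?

2642750

2750 = 2 · 5³ · 11; 1922 = 2 · 31²
max exponents: 2 · 5³ · 11 · 31² = 2642750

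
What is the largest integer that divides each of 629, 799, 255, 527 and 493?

17

gcd(629, 799): 799 = 1·629 + 170; 629 = 3·170 + 119; 170 = 1·119 + 51; 119 = 2·51 + 17; 51 = 3·17 + 0 → 17
gcd(17, 255): 255 = 15·17 + 0 → 17
gcd(17, 527): 527 = 31·17 + 0 → 17
gcd(17, 493): 493 = 29·17 + 0 → 17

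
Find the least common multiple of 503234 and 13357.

gcd first: 503234 = 37·13357 + 9025; 13357 = 1·9025 + 4332; 9025 = 2·4332 + 361; 4332 = 12·361 + 0 → gcd = 361
lcm = 503234·13357/gcd = 6721696538/361 = 18619658

18619658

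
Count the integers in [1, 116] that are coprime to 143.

Prime factors of 143: 11, 13. Count integers ≤ 116 divisible by none of them.
By inclusion–exclusion: 116 − ⌊116/11⌋ − ⌊116/13⌋ + ⌊116/143⌋ = 98.

98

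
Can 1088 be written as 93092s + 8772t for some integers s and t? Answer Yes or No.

By Bézout, 93092s + 8772t = 1088 has integer solutions iff gcd(93092, 8772) | 1088.
Euclid: 93092 = 10·8772 + 5372; 8772 = 1·5372 + 3400; 5372 = 1·3400 + 1972; 3400 = 1·1972 + 1428; 1972 = 1·1428 + 544; 1428 = 2·544 + 340; 544 = 1·340 + 204; 340 = 1·204 + 136; 204 = 1·136 + 68; 136 = 2·68 + 0. gcd = 68; 1088 mod 68 = 0. Yes.

Yes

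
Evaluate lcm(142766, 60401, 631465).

180598990

lcm(142766, 60401) = 142766·60401/gcd = 8623209166/5491 = 1570426
lcm(1570426, 631465) = 1570426·631465/gcd = 991669054090/5491 = 180598990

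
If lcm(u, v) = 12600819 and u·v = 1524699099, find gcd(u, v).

121

gcd·lcm = product, so gcd = 1524699099/12600819 = 121.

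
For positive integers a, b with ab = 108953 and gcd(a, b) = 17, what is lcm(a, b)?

6409

gcd·lcm = product, so lcm = 108953/17 = 6409.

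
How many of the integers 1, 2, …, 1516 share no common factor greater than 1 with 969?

969 = 3·17·19. Inclusion–exclusion on these primes:
1516 − ⌊1516/3⌋ − ⌊1516/17⌋ − ⌊1516/19⌋ + ⌊1516/51⌋ + ⌊1516/57⌋ + ⌊1516/323⌋ − ⌊1516/969⌋ = 901

901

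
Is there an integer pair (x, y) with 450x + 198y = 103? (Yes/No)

By Bézout, 450x + 198y = 103 has integer solutions iff gcd(450, 198) | 103.
Euclid: 450 = 2·198 + 54; 198 = 3·54 + 36; 54 = 1·36 + 18; 36 = 2·18 + 0. gcd = 18; 103 mod 18 = 13. No.

No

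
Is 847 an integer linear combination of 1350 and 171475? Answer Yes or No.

gcd(1350, 171475): 171475 = 127·1350 + 25; 1350 = 54·25 + 0 → 25
25 does not divide 847, so a solution does not exist.

No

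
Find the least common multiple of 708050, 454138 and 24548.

18914847700

lcm(708050, 454138) = 708050·454138/gcd = 321552410900/34 = 9457423850
lcm(9457423850, 24548) = 9457423850·24548/gcd = 232160840669800/12274 = 18914847700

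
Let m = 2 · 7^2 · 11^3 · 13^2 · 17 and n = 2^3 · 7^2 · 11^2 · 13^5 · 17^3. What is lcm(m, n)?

max exponent per prime: 2^3 · 7^2 · 11^3 · 13^5 · 17^3 = 951760437395768

951760437395768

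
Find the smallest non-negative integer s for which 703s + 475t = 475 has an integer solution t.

0

Euclid: 703 = 1·475 + 228; 475 = 2·228 + 19; 228 = 12·19 + 0 → gcd = 19; 475 = 19·25.
Back-substitution yields 703·(-2) + 475·(3) = 19, so one solution is s = -2·25 = -50, t = 3·25 = 75.
Solutions in s differ by 475/19 = 25; the one in [0, 25) is -50 mod 25 = 0.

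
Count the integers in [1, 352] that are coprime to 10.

141

Prime factors of 10: 2, 5. Count integers ≤ 352 divisible by none of them.
By inclusion–exclusion: 352 − ⌊352/2⌋ − ⌊352/5⌋ + ⌊352/10⌋ = 141.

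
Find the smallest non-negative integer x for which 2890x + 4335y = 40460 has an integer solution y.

Euclid: 4335 = 1·2890 + 1445; 2890 = 2·1445 + 0 → gcd = 1445; 40460 = 1445·28.
Back-substitution yields 2890·(-1) + 4335·(1) = 1445, so one solution is x = -1·28 = -28, y = 1·28 = 28.
Solutions in x differ by 4335/1445 = 3; the one in [0, 3) is -28 mod 3 = 2.

2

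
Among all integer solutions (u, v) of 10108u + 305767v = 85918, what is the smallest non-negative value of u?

69

Reduce mod 305767: 10108u ≡ 85918 (mod 305767). With g = gcd(10108, 305767) = 2527 dividing 85918, divide through: 4u ≡ 34 (mod 121).
Since gcd(4, 121) = 1, u ≡ 34·(4)⁻¹ ≡ 69 (mod 121). Smallest non-negative: 69.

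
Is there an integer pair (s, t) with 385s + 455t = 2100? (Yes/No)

By Bézout, 385s + 455t = 2100 has integer solutions iff gcd(385, 455) | 2100.
Euclid: 455 = 1·385 + 70; 385 = 5·70 + 35; 70 = 2·35 + 0. gcd = 35; 2100 mod 35 = 0. Yes.

Yes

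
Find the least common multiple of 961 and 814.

gcd first: 961 = 1·814 + 147; 814 = 5·147 + 79; 147 = 1·79 + 68; 79 = 1·68 + 11; 68 = 6·11 + 2; 11 = 5·2 + 1; 2 = 2·1 + 0 → gcd = 1
lcm = 961·814/gcd = 782254/1 = 782254

782254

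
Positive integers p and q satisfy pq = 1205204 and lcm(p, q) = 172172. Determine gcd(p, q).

7

gcd·lcm = product, so gcd = 1205204/172172 = 7.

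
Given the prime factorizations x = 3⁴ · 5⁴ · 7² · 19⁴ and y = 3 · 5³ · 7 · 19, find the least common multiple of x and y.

323277530625

max exponent per prime: 3⁴ · 5⁴ · 7² · 19⁴ = 323277530625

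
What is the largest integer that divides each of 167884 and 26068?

167884 = 2² · 19 · 47²
26068 = 2² · 7³ · 19
Common: 2² · 19 = 76

76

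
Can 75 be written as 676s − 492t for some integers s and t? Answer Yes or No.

No

By Bézout, 676s − 492t = 75 has integer solutions iff gcd(676, 492) | 75.
Euclid: 676 = 1·492 + 184; 492 = 2·184 + 124; 184 = 1·124 + 60; 124 = 2·60 + 4; 60 = 15·4 + 0. gcd = 4; 75 mod 4 = 3. No.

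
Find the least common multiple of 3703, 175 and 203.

2684675

lcm(3703, 175) = 3703·175/gcd = 648025/7 = 92575
lcm(92575, 203) = 92575·203/gcd = 18792725/7 = 2684675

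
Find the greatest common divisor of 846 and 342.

18

846 = 2 · 3² · 47
342 = 2 · 3² · 19
Common: 2 · 3² = 18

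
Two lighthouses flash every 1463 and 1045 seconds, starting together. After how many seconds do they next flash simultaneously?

gcd first: 1463 = 1·1045 + 418; 1045 = 2·418 + 209; 418 = 2·209 + 0 → gcd = 209
lcm = 1463·1045/gcd = 1528835/209 = 7315

7315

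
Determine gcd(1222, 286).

Euclid: 1222 = 4·286 + 78; 286 = 3·78 + 52; 78 = 1·52 + 26; 52 = 2·26 + 0. Last nonzero remainder: 26.

26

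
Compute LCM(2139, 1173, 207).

109089

2139 = 3 · 23 · 31; 1173 = 3 · 17 · 23; 207 = 3² · 23
lcm takes max exponent of each prime: 3² · 17 · 23 · 31 = 109089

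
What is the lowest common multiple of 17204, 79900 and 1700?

17204 = 2² · 11 · 17 · 23; 79900 = 2² · 5² · 17 · 47; 1700 = 2² · 5² · 17
lcm takes max exponent of each prime: 2² · 5² · 11 · 17 · 23 · 47 = 20214700

20214700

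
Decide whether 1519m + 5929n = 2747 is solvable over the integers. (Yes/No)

No

By Bézout, 1519m + 5929n = 2747 has integer solutions iff gcd(1519, 5929) | 2747.
Euclid: 5929 = 3·1519 + 1372; 1519 = 1·1372 + 147; 1372 = 9·147 + 49; 147 = 3·49 + 0. gcd = 49; 2747 mod 49 = 3. No.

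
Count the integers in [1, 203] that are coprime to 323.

182

323 = 17·19. Inclusion–exclusion on these primes:
203 − ⌊203/17⌋ − ⌊203/19⌋ + ⌊203/323⌋ = 182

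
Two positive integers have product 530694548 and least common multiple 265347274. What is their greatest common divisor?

gcd·lcm = product, so gcd = 530694548/265347274 = 2.

2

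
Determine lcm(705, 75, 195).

45825

lcm(705, 75) = 705·75/gcd = 52875/15 = 3525
lcm(3525, 195) = 3525·195/gcd = 687375/15 = 45825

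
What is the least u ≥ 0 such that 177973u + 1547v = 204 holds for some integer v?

Euclid: 177973 = 115·1547 + 68; 1547 = 22·68 + 51; 68 = 1·51 + 17; 51 = 3·17 + 0 → gcd = 17; 204 = 17·12.
Back-substitution yields 177973·(23) + 1547·(-2646) = 17, so one solution is u = 23·12 = 276, v = -2646·12 = -31752.
Solutions in u differ by 1547/17 = 91; the one in [0, 91) is 276 mod 91 = 3.

3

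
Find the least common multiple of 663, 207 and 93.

1418157

663 = 3 · 13 · 17; 207 = 3² · 23; 93 = 3 · 31
lcm takes max exponent of each prime: 3² · 13 · 17 · 23 · 31 = 1418157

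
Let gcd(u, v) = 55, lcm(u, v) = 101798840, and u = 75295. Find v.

74360

u·v = gcd·lcm = 55·101798840 = 5598936200, so v = 5598936200/75295 = 74360.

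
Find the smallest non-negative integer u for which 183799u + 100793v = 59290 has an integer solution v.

8

Euclid: 183799 = 1·100793 + 83006; 100793 = 1·83006 + 17787; 83006 = 4·17787 + 11858; 17787 = 1·11858 + 5929; 11858 = 2·5929 + 0 → gcd = 5929; 59290 = 5929·10.
Back-substitution yields 183799·(-6) + 100793·(11) = 5929, so one solution is u = -6·10 = -60, v = 11·10 = 110.
Solutions in u differ by 100793/5929 = 17; the one in [0, 17) is -60 mod 17 = 8.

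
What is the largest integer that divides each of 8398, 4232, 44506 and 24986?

gcd(8398, 4232): 8398 = 1·4232 + 4166; 4232 = 1·4166 + 66; 4166 = 63·66 + 8; 66 = 8·8 + 2; 8 = 4·2 + 0 → 2
gcd(2, 44506): 44506 = 22253·2 + 0 → 2
gcd(2, 24986): 24986 = 12493·2 + 0 → 2

2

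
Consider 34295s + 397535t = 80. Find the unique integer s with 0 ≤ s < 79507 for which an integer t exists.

47375

Reduce mod 397535: 34295s ≡ 80 (mod 397535). With g = gcd(34295, 397535) = 5 dividing 80, divide through: 6859s ≡ 16 (mod 79507).
Since gcd(6859, 79507) = 1, s ≡ 16·(6859)⁻¹ ≡ 47375 (mod 79507). Smallest non-negative: 47375.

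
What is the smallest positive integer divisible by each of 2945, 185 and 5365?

3159985

2945 = 5 · 19 · 31; 185 = 5 · 37; 5365 = 5 · 29 · 37
lcm takes max exponent of each prime: 5 · 19 · 29 · 31 · 37 = 3159985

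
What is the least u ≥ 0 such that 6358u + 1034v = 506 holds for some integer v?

10

Reduce mod 1034: 6358u ≡ 506 (mod 1034). With g = gcd(6358, 1034) = 22 dividing 506, divide through: 289u ≡ 23 (mod 47).
Since gcd(289, 47) = 1, u ≡ 23·(289)⁻¹ ≡ 10 (mod 47). Smallest non-negative: 10.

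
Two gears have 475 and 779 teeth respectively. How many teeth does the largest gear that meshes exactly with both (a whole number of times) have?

19

475 = 5² · 19
779 = 19 · 41
Common: 19 = 19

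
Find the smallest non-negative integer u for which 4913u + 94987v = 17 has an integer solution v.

gcd(4913, 94987) = 1 (Euclid: 94987 = 19·4913 + 1640; 4913 = 2·1640 + 1633; 1640 = 1·1633 + 7; 1633 = 233·7 + 2; 7 = 3·2 + 1; 2 = 2·1 + 0), and 1 | 17.
Extended Euclid: 4913·(-40717) + 94987·(2106) = 1. Scale by 17: u₀ = -692189.
General solution u = u₀ + 94987t; reducing mod 94987 gives u = 67707 (and v = -3502).

67707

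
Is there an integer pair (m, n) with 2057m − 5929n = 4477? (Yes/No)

gcd(2057, 5929): 5929 = 2·2057 + 1815; 2057 = 1·1815 + 242; 1815 = 7·242 + 121; 242 = 2·121 + 0 → 121
121 divides 4477, so a solution exists.

Yes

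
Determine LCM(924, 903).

39732

924 = 2² · 3 · 7 · 11; 903 = 3 · 7 · 43
max exponents: 2² · 3 · 7 · 11 · 43 = 39732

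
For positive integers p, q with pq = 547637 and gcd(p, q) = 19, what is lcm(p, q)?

28823

Since gcd(p,q)·lcm(p,q) = pq, lcm = 547637/19 = 28823.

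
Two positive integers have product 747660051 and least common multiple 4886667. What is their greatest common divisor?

gcd·lcm = product, so gcd = 747660051/4886667 = 153.

153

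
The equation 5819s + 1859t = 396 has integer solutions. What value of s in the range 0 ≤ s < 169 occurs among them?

17

gcd(5819, 1859) = 11 (Euclid: 5819 = 3·1859 + 242; 1859 = 7·242 + 165; 242 = 1·165 + 77; 165 = 2·77 + 11; 77 = 7·11 + 0), and 11 | 396.
Extended Euclid: 5819·(-23) + 1859·(72) = 11. Scale by 36: s₀ = -828.
General solution s = s₀ + 169k; reducing mod 169 gives s = 17 (and t = -53).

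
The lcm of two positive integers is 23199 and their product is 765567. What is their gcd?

gcd·lcm = product, so gcd = 765567/23199 = 33.

33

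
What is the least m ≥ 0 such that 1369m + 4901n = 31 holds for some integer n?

Euclid: 4901 = 3·1369 + 794; 1369 = 1·794 + 575; 794 = 1·575 + 219; 575 = 2·219 + 137; 219 = 1·137 + 82; 137 = 1·82 + 55; 82 = 1·55 + 27; 55 = 2·27 + 1; 27 = 27·1 + 0 → gcd = 1; 31 = 1·31.
Back-substitution yields 1369·(179) + 4901·(-50) = 1, so one solution is m = 179·31 = 5549, n = -50·31 = -1550.
Solutions in m differ by 4901/1 = 4901; the one in [0, 4901) is 5549 mod 4901 = 648.

648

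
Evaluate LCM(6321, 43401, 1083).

33011972427

lcm(6321, 43401) = 6321·43401/gcd = 274337721/3 = 91445907
lcm(91445907, 1083) = 91445907·1083/gcd = 99035917281/3 = 33011972427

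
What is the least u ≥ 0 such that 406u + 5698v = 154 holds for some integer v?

253

Reduce mod 5698: 406u ≡ 154 (mod 5698). With g = gcd(406, 5698) = 14 dividing 154, divide through: 29u ≡ 11 (mod 407).
Since gcd(29, 407) = 1, u ≡ 11·(29)⁻¹ ≡ 253 (mod 407). Smallest non-negative: 253.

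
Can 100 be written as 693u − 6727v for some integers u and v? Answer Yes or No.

By Bézout, 693u − 6727v = 100 has integer solutions iff gcd(693, 6727) | 100.
Euclid: 6727 = 9·693 + 490; 693 = 1·490 + 203; 490 = 2·203 + 84; 203 = 2·84 + 35; 84 = 2·35 + 14; 35 = 2·14 + 7; 14 = 2·7 + 0. gcd = 7; 100 mod 7 = 2. No.

No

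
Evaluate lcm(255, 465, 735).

387345

255 = 3 · 5 · 17; 465 = 3 · 5 · 31; 735 = 3 · 5 · 7²
lcm takes max exponent of each prime: 3 · 5 · 7² · 17 · 31 = 387345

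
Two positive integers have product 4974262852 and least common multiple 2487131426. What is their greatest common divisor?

From gcd × lcm = ab: gcd = 4974262852 / 2487131426 = 2.

2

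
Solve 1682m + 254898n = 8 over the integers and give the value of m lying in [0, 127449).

64558

gcd(1682, 254898) = 2 (Euclid: 254898 = 151·1682 + 916; 1682 = 1·916 + 766; 916 = 1·766 + 150; 766 = 5·150 + 16; 150 = 9·16 + 6; 16 = 2·6 + 4; 6 = 1·4 + 2; 4 = 2·2 + 0), and 2 | 8.
Extended Euclid: 1682·(-47585) + 254898·(314) = 2. Scale by 4: m₀ = -190340.
General solution m = m₀ + 127449t; reducing mod 127449 gives m = 64558 (and n = -426).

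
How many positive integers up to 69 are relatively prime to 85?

52

Prime factors of 85: 5, 17. Count integers ≤ 69 divisible by none of them.
By inclusion–exclusion: 69 − ⌊69/5⌋ − ⌊69/17⌋ + ⌊69/85⌋ = 52.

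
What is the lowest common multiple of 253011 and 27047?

402540501

253011 = 3 · 11² · 17 · 41; 27047 = 17 · 37 · 43
max exponents: 3 · 11² · 17 · 37 · 41 · 43 = 402540501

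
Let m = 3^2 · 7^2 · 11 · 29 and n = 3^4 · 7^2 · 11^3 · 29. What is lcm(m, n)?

153199431

max exponent per prime: 3^4 · 7^2 · 11^3 · 29 = 153199431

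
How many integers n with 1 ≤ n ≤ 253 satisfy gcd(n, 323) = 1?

226

323 = 17·19. Inclusion–exclusion on these primes:
253 − ⌊253/17⌋ − ⌊253/19⌋ + ⌊253/323⌋ = 226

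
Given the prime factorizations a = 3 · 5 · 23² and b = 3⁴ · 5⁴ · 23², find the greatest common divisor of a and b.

7935

min exponent per shared prime: 3 · 5 · 23² = 7935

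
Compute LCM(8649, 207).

gcd first: 8649 = 41·207 + 162; 207 = 1·162 + 45; 162 = 3·45 + 27; 45 = 1·27 + 18; 27 = 1·18 + 9; 18 = 2·9 + 0 → gcd = 9
lcm = 8649·207/gcd = 1790343/9 = 198927

198927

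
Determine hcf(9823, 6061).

Euclid: 9823 = 1·6061 + 3762; 6061 = 1·3762 + 2299; 3762 = 1·2299 + 1463; 2299 = 1·1463 + 836; 1463 = 1·836 + 627; 836 = 1·627 + 209; 627 = 3·209 + 0. Last nonzero remainder: 209.

209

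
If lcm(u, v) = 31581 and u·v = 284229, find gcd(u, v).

From gcd × lcm = uv: gcd = 284229 / 31581 = 9.

9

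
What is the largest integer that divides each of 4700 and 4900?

100

Euclid: 4900 = 1·4700 + 200; 4700 = 23·200 + 100; 200 = 2·100 + 0. Last nonzero remainder: 100.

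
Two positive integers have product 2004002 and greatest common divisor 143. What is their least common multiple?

gcd·lcm = product, so lcm = 2004002/143 = 14014.

14014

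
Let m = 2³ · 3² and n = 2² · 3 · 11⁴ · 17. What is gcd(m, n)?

min exponent per shared prime: 2² · 3 = 12

12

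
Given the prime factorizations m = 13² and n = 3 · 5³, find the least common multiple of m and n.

max exponent per prime: 3 · 5³ · 13² = 63375

63375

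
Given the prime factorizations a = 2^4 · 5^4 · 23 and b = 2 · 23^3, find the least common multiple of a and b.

max exponent per prime: 2^4 · 5^4 · 23^3 = 121670000

121670000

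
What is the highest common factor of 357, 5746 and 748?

357 = 3 · 7 · 17; 5746 = 2 · 13² · 17; 748 = 2² · 11 · 17
gcd takes min exponent of each prime: 17 = 17

17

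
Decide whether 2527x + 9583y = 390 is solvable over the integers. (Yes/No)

By Bézout, 2527x + 9583y = 390 has integer solutions iff gcd(2527, 9583) | 390.
Euclid: 9583 = 3·2527 + 2002; 2527 = 1·2002 + 525; 2002 = 3·525 + 427; 525 = 1·427 + 98; 427 = 4·98 + 35; 98 = 2·35 + 28; 35 = 1·28 + 7; 28 = 4·7 + 0. gcd = 7; 390 mod 7 = 5. No.

No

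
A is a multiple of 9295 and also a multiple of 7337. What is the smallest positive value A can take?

6199765

gcd first: 9295 = 1·7337 + 1958; 7337 = 3·1958 + 1463; 1958 = 1·1463 + 495; 1463 = 2·495 + 473; 495 = 1·473 + 22; 473 = 21·22 + 11; 22 = 2·11 + 0 → gcd = 11
lcm = 9295·7337/gcd = 68197415/11 = 6199765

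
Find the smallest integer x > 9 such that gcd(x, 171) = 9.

171 = 9·19. Any x with gcd(x, 171) = 9 is a multiple of 9, say 9s, with s coprime to 19.
Need s > 9/9, so s ≥ 2. First s ≥ 2 with gcd(s, 19) = 1 is s = 2. Thus x = 9·2 = 18.

18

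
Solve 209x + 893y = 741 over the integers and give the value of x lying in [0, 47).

42

Euclid: 893 = 4·209 + 57; 209 = 3·57 + 38; 57 = 1·38 + 19; 38 = 2·19 + 0 → gcd = 19; 741 = 19·39.
Back-substitution yields 209·(-17) + 893·(4) = 19, so one solution is x = -17·39 = -663, y = 4·39 = 156.
Solutions in x differ by 893/19 = 47; the one in [0, 47) is -663 mod 47 = 42.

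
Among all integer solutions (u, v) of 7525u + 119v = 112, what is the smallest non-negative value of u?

Reduce mod 119: 7525u ≡ 112 (mod 119). With g = gcd(7525, 119) = 7 dividing 112, divide through: 1075u ≡ 16 (mod 17).
Since gcd(1075, 17) = 1, u ≡ 16·(1075)⁻¹ ≡ 4 (mod 17). Smallest non-negative: 4.

4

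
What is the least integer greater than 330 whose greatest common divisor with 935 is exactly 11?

341

935 = 11·85. Any t with gcd(t, 935) = 11 is a multiple of 11, say 11s, with s coprime to 85.
Need s > 330/11, so s ≥ 31. First s ≥ 31 with gcd(s, 85) = 1 is s = 31. Thus t = 11·31 = 341.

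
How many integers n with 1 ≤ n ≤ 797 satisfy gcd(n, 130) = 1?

294

Prime factors of 130: 2, 5, 13. Count integers ≤ 797 divisible by none of them.
By inclusion–exclusion: 797 − ⌊797/2⌋ − ⌊797/5⌋ − ⌊797/13⌋ + ⌊797/10⌋ + ⌊797/26⌋ + ⌊797/65⌋ − ⌊797/130⌋ = 294.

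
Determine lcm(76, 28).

76 = 2² · 19; 28 = 2² · 7
max exponents: 2² · 7 · 19 = 532

532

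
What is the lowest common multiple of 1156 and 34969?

1156 = 2² · 17²; 34969 = 11² · 17²
max exponents: 2² · 11² · 17² = 139876

139876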